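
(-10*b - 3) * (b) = -10*b^2 - 3*b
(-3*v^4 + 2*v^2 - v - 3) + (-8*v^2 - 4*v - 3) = -3*v^4 - 6*v^2 - 5*v - 6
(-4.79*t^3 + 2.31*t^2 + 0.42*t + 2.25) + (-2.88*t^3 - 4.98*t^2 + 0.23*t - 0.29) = -7.67*t^3 - 2.67*t^2 + 0.65*t + 1.96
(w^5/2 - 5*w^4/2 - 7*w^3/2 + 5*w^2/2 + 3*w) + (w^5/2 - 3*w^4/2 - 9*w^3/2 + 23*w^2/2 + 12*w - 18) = w^5 - 4*w^4 - 8*w^3 + 14*w^2 + 15*w - 18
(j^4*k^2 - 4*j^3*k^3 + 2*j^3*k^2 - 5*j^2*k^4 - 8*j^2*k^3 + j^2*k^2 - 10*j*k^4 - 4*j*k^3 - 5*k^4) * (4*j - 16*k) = 4*j^5*k^2 - 32*j^4*k^3 + 8*j^4*k^2 + 44*j^3*k^4 - 64*j^3*k^3 + 4*j^3*k^2 + 80*j^2*k^5 + 88*j^2*k^4 - 32*j^2*k^3 + 160*j*k^5 + 44*j*k^4 + 80*k^5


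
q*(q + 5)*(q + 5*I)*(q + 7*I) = q^4 + 5*q^3 + 12*I*q^3 - 35*q^2 + 60*I*q^2 - 175*q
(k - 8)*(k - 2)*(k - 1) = k^3 - 11*k^2 + 26*k - 16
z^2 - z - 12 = (z - 4)*(z + 3)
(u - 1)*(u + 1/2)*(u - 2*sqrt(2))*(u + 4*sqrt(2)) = u^4 - u^3/2 + 2*sqrt(2)*u^3 - 33*u^2/2 - sqrt(2)*u^2 - sqrt(2)*u + 8*u + 8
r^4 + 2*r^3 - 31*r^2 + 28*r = r*(r - 4)*(r - 1)*(r + 7)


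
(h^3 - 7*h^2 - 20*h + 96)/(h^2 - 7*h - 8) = (h^2 + h - 12)/(h + 1)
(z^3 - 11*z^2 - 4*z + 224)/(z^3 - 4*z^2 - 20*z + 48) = (z^2 - 15*z + 56)/(z^2 - 8*z + 12)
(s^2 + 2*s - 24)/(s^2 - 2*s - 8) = (s + 6)/(s + 2)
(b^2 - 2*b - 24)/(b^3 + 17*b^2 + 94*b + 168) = (b - 6)/(b^2 + 13*b + 42)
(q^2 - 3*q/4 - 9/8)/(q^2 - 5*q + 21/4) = (4*q + 3)/(2*(2*q - 7))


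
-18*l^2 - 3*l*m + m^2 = (-6*l + m)*(3*l + m)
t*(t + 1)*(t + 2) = t^3 + 3*t^2 + 2*t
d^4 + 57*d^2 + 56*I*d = d*(d - 8*I)*(d + I)*(d + 7*I)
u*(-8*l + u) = -8*l*u + u^2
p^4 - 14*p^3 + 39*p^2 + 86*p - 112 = (p - 8)*(p - 7)*(p - 1)*(p + 2)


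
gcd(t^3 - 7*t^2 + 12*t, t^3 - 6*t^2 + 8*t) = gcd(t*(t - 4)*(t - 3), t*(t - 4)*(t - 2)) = t^2 - 4*t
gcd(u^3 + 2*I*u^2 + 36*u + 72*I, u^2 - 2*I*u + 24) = u - 6*I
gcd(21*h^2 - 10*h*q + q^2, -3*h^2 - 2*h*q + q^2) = -3*h + q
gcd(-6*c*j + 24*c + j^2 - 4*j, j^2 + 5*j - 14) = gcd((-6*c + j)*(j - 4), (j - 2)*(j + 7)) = 1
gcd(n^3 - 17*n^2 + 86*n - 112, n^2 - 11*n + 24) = n - 8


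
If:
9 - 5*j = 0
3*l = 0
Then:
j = 9/5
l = 0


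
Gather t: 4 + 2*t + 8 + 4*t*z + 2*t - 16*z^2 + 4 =t*(4*z + 4) - 16*z^2 + 16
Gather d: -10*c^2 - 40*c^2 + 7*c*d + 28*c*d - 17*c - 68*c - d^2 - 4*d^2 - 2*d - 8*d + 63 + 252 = -50*c^2 - 85*c - 5*d^2 + d*(35*c - 10) + 315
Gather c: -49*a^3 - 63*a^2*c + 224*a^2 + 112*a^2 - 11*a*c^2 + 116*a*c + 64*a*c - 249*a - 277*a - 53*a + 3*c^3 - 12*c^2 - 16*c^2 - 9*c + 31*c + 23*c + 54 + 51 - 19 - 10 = -49*a^3 + 336*a^2 - 579*a + 3*c^3 + c^2*(-11*a - 28) + c*(-63*a^2 + 180*a + 45) + 76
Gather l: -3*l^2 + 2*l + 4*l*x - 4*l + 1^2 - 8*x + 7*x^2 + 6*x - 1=-3*l^2 + l*(4*x - 2) + 7*x^2 - 2*x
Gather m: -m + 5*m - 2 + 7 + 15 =4*m + 20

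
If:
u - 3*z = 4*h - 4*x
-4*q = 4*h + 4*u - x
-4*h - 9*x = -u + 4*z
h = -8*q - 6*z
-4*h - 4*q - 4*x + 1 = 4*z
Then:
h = 268/587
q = 1387/2348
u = -605/587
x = 39/587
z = -507/587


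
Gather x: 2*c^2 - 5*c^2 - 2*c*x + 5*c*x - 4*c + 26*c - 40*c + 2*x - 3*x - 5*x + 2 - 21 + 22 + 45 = -3*c^2 - 18*c + x*(3*c - 6) + 48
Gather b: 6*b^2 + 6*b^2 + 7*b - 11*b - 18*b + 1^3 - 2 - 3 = 12*b^2 - 22*b - 4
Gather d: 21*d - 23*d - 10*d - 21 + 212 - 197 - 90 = -12*d - 96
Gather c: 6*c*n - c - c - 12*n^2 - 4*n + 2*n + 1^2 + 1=c*(6*n - 2) - 12*n^2 - 2*n + 2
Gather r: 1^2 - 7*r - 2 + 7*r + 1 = 0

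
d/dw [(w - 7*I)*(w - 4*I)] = 2*w - 11*I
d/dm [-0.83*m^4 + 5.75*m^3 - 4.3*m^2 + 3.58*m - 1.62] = -3.32*m^3 + 17.25*m^2 - 8.6*m + 3.58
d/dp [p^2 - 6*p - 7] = 2*p - 6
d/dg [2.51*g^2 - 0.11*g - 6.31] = 5.02*g - 0.11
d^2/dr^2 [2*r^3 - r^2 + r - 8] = 12*r - 2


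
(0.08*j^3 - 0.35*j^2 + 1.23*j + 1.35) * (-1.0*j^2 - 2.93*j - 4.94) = -0.08*j^5 + 0.1156*j^4 - 0.5997*j^3 - 3.2249*j^2 - 10.0317*j - 6.669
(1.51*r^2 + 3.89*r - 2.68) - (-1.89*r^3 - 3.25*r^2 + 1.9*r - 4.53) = 1.89*r^3 + 4.76*r^2 + 1.99*r + 1.85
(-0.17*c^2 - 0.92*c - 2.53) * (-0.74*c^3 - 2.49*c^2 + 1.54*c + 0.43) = 0.1258*c^5 + 1.1041*c^4 + 3.9012*c^3 + 4.8098*c^2 - 4.2918*c - 1.0879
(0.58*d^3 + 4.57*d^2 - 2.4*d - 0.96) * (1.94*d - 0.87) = 1.1252*d^4 + 8.3612*d^3 - 8.6319*d^2 + 0.2256*d + 0.8352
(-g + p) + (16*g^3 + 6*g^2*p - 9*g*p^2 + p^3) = 16*g^3 + 6*g^2*p - 9*g*p^2 - g + p^3 + p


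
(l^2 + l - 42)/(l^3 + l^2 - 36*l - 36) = (l + 7)/(l^2 + 7*l + 6)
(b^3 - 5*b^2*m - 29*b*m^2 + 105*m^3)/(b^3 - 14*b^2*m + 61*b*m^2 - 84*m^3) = (b + 5*m)/(b - 4*m)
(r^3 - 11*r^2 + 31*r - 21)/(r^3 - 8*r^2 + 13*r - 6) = (r^2 - 10*r + 21)/(r^2 - 7*r + 6)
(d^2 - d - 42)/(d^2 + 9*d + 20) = (d^2 - d - 42)/(d^2 + 9*d + 20)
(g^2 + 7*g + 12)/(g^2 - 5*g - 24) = (g + 4)/(g - 8)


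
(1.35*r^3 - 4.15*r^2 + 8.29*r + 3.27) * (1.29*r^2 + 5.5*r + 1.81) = 1.7415*r^5 + 2.0715*r^4 - 9.6874*r^3 + 42.3018*r^2 + 32.9899*r + 5.9187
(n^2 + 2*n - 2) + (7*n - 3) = n^2 + 9*n - 5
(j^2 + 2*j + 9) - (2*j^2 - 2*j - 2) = -j^2 + 4*j + 11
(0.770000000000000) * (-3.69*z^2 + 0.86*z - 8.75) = -2.8413*z^2 + 0.6622*z - 6.7375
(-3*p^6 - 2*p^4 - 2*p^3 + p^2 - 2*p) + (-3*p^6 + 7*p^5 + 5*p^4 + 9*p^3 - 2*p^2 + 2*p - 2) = -6*p^6 + 7*p^5 + 3*p^4 + 7*p^3 - p^2 - 2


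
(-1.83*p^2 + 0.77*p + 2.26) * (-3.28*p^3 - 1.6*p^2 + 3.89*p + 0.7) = 6.0024*p^5 + 0.402400000000001*p^4 - 15.7635*p^3 - 1.9017*p^2 + 9.3304*p + 1.582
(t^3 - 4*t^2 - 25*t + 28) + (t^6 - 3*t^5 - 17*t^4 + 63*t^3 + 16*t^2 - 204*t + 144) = t^6 - 3*t^5 - 17*t^4 + 64*t^3 + 12*t^2 - 229*t + 172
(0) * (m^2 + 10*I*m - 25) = 0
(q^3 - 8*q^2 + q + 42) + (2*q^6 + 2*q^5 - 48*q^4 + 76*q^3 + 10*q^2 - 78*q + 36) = 2*q^6 + 2*q^5 - 48*q^4 + 77*q^3 + 2*q^2 - 77*q + 78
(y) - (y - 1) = 1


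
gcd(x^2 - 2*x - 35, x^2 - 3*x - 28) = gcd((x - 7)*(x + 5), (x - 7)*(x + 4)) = x - 7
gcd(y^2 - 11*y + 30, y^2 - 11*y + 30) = y^2 - 11*y + 30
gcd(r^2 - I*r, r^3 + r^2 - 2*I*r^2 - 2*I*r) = r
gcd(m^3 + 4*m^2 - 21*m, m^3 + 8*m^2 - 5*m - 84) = m^2 + 4*m - 21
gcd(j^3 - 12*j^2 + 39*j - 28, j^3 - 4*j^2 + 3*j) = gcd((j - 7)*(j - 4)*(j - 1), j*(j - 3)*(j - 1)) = j - 1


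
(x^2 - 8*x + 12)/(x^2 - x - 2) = (x - 6)/(x + 1)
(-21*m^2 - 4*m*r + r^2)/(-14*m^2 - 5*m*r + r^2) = (3*m + r)/(2*m + r)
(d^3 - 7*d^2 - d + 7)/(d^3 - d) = (d - 7)/d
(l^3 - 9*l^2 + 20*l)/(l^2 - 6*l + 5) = l*(l - 4)/(l - 1)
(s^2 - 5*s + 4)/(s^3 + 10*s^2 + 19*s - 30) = (s - 4)/(s^2 + 11*s + 30)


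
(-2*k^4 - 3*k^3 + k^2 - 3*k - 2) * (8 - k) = 2*k^5 - 13*k^4 - 25*k^3 + 11*k^2 - 22*k - 16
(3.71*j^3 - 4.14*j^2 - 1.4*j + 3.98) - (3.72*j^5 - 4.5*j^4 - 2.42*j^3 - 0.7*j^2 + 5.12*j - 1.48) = -3.72*j^5 + 4.5*j^4 + 6.13*j^3 - 3.44*j^2 - 6.52*j + 5.46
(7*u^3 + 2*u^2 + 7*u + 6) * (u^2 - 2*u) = 7*u^5 - 12*u^4 + 3*u^3 - 8*u^2 - 12*u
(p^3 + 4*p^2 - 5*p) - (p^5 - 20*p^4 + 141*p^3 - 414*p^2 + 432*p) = -p^5 + 20*p^4 - 140*p^3 + 418*p^2 - 437*p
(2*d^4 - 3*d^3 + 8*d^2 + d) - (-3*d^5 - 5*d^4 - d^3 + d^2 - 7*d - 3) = 3*d^5 + 7*d^4 - 2*d^3 + 7*d^2 + 8*d + 3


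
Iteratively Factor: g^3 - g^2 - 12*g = (g)*(g^2 - g - 12) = g*(g - 4)*(g + 3)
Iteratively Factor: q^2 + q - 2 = (q - 1)*(q + 2)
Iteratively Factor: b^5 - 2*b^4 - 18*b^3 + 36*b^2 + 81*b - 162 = (b + 3)*(b^4 - 5*b^3 - 3*b^2 + 45*b - 54) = (b - 2)*(b + 3)*(b^3 - 3*b^2 - 9*b + 27) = (b - 3)*(b - 2)*(b + 3)*(b^2 - 9) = (b - 3)^2*(b - 2)*(b + 3)*(b + 3)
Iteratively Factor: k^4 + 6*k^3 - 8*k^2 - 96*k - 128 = (k + 2)*(k^3 + 4*k^2 - 16*k - 64) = (k + 2)*(k + 4)*(k^2 - 16) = (k + 2)*(k + 4)^2*(k - 4)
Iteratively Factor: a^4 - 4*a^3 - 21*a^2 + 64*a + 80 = (a + 4)*(a^3 - 8*a^2 + 11*a + 20) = (a - 5)*(a + 4)*(a^2 - 3*a - 4) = (a - 5)*(a + 1)*(a + 4)*(a - 4)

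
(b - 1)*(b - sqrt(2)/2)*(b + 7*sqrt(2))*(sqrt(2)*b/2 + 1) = sqrt(2)*b^4/2 - sqrt(2)*b^3/2 + 15*b^3/2 - 15*b^2/2 + 3*sqrt(2)*b^2 - 7*b - 3*sqrt(2)*b + 7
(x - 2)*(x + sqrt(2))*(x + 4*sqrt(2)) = x^3 - 2*x^2 + 5*sqrt(2)*x^2 - 10*sqrt(2)*x + 8*x - 16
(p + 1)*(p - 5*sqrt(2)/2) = p^2 - 5*sqrt(2)*p/2 + p - 5*sqrt(2)/2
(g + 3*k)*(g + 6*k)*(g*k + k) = g^3*k + 9*g^2*k^2 + g^2*k + 18*g*k^3 + 9*g*k^2 + 18*k^3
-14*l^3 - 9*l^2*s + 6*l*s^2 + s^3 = (-2*l + s)*(l + s)*(7*l + s)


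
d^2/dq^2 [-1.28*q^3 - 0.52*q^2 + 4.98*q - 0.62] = -7.68*q - 1.04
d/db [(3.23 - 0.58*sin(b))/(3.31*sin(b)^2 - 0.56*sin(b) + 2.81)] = (1.9198*sin(b)^2 - 21.3826*sin(b) + 0.179)*cos(b)/(10.9561*sin(b)^4 - 3.7072*sin(b)^3 + 18.9158*sin(b)^2 - 3.1472*sin(b) + 7.8961)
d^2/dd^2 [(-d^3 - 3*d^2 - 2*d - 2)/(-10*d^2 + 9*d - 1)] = 2*(541*d^3 + 483*d^2 - 597*d + 163)/(1000*d^6 - 2700*d^5 + 2730*d^4 - 1269*d^3 + 273*d^2 - 27*d + 1)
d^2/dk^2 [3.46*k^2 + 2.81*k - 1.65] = 6.92000000000000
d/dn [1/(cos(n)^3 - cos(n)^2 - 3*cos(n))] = -(3*sin(n)^3/cos(n)^2 + 2*tan(n))/(sin(n)^2 + cos(n) + 2)^2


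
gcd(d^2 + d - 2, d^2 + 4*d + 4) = d + 2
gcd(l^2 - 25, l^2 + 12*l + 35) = l + 5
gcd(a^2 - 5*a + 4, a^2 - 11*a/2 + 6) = a - 4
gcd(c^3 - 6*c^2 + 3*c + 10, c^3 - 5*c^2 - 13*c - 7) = c + 1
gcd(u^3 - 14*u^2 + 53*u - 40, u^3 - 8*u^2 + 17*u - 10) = u^2 - 6*u + 5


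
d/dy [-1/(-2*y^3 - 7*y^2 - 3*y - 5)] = (-6*y^2 - 14*y - 3)/(2*y^3 + 7*y^2 + 3*y + 5)^2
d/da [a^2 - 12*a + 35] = 2*a - 12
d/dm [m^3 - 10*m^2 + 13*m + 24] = 3*m^2 - 20*m + 13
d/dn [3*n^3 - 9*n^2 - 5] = 9*n*(n - 2)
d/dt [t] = 1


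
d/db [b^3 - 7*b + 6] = 3*b^2 - 7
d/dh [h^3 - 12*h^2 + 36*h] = 3*h^2 - 24*h + 36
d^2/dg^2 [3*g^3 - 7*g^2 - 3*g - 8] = 18*g - 14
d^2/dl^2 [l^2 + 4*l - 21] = 2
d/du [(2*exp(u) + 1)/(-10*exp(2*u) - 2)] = (5*exp(2*u) + 5*exp(u) - 1)*exp(u)/(25*exp(4*u) + 10*exp(2*u) + 1)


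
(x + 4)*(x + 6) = x^2 + 10*x + 24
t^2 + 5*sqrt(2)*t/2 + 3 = (t + sqrt(2))*(t + 3*sqrt(2)/2)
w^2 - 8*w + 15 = (w - 5)*(w - 3)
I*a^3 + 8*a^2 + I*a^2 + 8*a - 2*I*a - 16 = (a + 2)*(a - 8*I)*(I*a - I)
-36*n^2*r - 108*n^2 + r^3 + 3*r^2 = (-6*n + r)*(6*n + r)*(r + 3)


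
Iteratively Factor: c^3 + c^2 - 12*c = (c + 4)*(c^2 - 3*c) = (c - 3)*(c + 4)*(c)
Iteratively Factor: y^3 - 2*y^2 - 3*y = (y + 1)*(y^2 - 3*y) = y*(y + 1)*(y - 3)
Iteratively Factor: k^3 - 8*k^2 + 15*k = (k)*(k^2 - 8*k + 15) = k*(k - 3)*(k - 5)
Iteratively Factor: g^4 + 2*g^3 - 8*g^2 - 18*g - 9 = (g + 3)*(g^3 - g^2 - 5*g - 3) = (g + 1)*(g + 3)*(g^2 - 2*g - 3) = (g - 3)*(g + 1)*(g + 3)*(g + 1)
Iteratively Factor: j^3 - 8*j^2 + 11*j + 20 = (j - 4)*(j^2 - 4*j - 5) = (j - 5)*(j - 4)*(j + 1)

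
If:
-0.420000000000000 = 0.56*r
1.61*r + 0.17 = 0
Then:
No Solution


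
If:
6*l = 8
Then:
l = 4/3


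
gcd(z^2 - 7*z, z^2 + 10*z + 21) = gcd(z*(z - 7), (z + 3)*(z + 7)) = 1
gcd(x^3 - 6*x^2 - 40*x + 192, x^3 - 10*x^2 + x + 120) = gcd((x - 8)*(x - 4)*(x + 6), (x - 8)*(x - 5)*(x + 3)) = x - 8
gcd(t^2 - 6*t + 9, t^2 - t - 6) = t - 3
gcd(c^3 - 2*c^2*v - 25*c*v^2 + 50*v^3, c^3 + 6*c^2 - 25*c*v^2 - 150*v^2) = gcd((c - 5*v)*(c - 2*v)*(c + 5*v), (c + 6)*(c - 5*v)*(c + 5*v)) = -c^2 + 25*v^2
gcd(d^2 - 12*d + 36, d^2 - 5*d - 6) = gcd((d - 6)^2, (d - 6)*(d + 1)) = d - 6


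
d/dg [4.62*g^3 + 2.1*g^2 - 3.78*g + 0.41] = 13.86*g^2 + 4.2*g - 3.78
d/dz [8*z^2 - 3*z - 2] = 16*z - 3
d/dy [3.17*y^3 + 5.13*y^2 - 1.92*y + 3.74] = 9.51*y^2 + 10.26*y - 1.92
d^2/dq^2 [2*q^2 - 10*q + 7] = 4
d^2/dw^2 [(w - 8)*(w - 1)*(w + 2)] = 6*w - 14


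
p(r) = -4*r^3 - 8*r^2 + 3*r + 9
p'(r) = -12*r^2 - 16*r + 3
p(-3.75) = 96.19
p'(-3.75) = -105.75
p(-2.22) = 6.68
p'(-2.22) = -20.62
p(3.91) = -340.68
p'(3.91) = -243.02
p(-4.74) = 241.02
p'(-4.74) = -190.77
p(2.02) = -50.55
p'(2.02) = -78.28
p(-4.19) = 150.22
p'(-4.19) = -140.63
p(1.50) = -18.00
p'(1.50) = -48.00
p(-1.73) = 0.58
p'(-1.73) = -5.23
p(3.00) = -162.00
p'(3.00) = -153.00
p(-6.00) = 567.00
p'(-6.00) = -333.00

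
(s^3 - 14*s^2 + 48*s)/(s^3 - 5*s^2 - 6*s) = (s - 8)/(s + 1)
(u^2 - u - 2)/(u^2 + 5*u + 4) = (u - 2)/(u + 4)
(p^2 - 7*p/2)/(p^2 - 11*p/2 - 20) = p*(7 - 2*p)/(-2*p^2 + 11*p + 40)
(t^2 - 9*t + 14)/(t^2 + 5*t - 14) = (t - 7)/(t + 7)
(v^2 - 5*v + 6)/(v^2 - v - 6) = (v - 2)/(v + 2)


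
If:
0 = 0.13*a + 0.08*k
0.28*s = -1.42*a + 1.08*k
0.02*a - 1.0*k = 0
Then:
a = 0.00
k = 0.00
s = 0.00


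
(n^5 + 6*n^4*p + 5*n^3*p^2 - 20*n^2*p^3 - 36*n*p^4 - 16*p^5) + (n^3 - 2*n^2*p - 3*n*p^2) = n^5 + 6*n^4*p + 5*n^3*p^2 + n^3 - 20*n^2*p^3 - 2*n^2*p - 36*n*p^4 - 3*n*p^2 - 16*p^5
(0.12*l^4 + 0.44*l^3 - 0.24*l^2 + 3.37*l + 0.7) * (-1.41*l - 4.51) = -0.1692*l^5 - 1.1616*l^4 - 1.646*l^3 - 3.6693*l^2 - 16.1857*l - 3.157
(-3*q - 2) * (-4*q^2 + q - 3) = 12*q^3 + 5*q^2 + 7*q + 6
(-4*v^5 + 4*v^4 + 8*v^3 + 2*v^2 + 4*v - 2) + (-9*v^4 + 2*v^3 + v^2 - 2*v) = -4*v^5 - 5*v^4 + 10*v^3 + 3*v^2 + 2*v - 2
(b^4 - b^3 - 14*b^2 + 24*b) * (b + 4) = b^5 + 3*b^4 - 18*b^3 - 32*b^2 + 96*b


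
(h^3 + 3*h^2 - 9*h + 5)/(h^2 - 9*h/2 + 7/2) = 2*(h^2 + 4*h - 5)/(2*h - 7)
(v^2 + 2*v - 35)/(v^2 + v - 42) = (v - 5)/(v - 6)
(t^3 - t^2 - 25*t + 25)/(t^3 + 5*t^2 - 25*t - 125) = (t - 1)/(t + 5)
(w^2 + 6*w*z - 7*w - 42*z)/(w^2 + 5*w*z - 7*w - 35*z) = (w + 6*z)/(w + 5*z)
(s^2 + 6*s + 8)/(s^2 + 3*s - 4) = (s + 2)/(s - 1)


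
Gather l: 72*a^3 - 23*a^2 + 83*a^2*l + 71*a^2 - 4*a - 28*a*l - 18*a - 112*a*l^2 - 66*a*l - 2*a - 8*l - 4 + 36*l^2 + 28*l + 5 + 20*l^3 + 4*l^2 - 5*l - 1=72*a^3 + 48*a^2 - 24*a + 20*l^3 + l^2*(40 - 112*a) + l*(83*a^2 - 94*a + 15)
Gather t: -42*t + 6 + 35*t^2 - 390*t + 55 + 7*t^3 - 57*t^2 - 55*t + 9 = 7*t^3 - 22*t^2 - 487*t + 70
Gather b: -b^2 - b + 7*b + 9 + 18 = -b^2 + 6*b + 27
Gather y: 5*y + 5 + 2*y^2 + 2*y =2*y^2 + 7*y + 5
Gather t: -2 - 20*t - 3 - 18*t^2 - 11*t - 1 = -18*t^2 - 31*t - 6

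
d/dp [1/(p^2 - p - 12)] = (1 - 2*p)/(-p^2 + p + 12)^2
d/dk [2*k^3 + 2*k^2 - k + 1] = 6*k^2 + 4*k - 1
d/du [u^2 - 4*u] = 2*u - 4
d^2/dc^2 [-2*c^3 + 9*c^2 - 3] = 18 - 12*c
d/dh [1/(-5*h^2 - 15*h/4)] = 4*(8*h + 3)/(5*h^2*(4*h + 3)^2)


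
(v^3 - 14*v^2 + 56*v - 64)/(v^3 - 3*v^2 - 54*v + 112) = (v - 4)/(v + 7)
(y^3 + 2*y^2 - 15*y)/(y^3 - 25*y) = (y - 3)/(y - 5)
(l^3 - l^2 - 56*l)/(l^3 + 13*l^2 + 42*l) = (l - 8)/(l + 6)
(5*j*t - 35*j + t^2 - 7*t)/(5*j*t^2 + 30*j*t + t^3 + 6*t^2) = (t - 7)/(t*(t + 6))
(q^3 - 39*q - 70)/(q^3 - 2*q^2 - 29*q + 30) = (q^2 - 5*q - 14)/(q^2 - 7*q + 6)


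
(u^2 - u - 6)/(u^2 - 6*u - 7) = (-u^2 + u + 6)/(-u^2 + 6*u + 7)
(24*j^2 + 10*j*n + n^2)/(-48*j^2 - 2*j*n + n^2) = (-4*j - n)/(8*j - n)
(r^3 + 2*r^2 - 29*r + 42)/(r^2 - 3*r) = r + 5 - 14/r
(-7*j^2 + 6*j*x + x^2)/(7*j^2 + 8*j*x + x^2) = (-j + x)/(j + x)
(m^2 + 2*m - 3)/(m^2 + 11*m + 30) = (m^2 + 2*m - 3)/(m^2 + 11*m + 30)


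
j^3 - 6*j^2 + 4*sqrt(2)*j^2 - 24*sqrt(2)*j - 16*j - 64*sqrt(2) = (j - 8)*(j + 2)*(j + 4*sqrt(2))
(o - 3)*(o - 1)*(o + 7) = o^3 + 3*o^2 - 25*o + 21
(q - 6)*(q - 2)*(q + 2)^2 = q^4 - 4*q^3 - 16*q^2 + 16*q + 48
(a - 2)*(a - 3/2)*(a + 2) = a^3 - 3*a^2/2 - 4*a + 6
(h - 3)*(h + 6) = h^2 + 3*h - 18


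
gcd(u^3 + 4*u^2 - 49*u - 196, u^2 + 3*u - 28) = u + 7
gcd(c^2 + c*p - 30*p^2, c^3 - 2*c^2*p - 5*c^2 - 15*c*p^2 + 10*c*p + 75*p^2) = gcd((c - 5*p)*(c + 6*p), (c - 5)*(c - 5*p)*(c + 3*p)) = -c + 5*p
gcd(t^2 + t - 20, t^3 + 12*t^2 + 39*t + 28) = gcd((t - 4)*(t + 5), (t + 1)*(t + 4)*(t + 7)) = 1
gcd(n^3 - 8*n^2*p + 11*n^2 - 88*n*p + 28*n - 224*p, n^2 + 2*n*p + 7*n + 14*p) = n + 7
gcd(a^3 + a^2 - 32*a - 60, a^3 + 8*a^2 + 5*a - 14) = a + 2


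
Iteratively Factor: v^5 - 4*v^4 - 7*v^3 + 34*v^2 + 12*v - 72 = (v - 2)*(v^4 - 2*v^3 - 11*v^2 + 12*v + 36) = (v - 3)*(v - 2)*(v^3 + v^2 - 8*v - 12) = (v - 3)*(v - 2)*(v + 2)*(v^2 - v - 6) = (v - 3)^2*(v - 2)*(v + 2)*(v + 2)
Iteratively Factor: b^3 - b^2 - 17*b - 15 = (b - 5)*(b^2 + 4*b + 3) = (b - 5)*(b + 3)*(b + 1)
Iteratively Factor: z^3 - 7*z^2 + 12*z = (z)*(z^2 - 7*z + 12) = z*(z - 3)*(z - 4)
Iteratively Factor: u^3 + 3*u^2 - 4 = (u + 2)*(u^2 + u - 2) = (u - 1)*(u + 2)*(u + 2)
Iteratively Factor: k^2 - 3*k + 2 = (k - 2)*(k - 1)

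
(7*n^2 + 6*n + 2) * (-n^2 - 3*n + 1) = -7*n^4 - 27*n^3 - 13*n^2 + 2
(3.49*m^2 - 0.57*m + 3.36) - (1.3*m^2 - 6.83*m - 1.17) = 2.19*m^2 + 6.26*m + 4.53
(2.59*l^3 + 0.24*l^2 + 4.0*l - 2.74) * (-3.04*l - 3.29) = -7.8736*l^4 - 9.2507*l^3 - 12.9496*l^2 - 4.8304*l + 9.0146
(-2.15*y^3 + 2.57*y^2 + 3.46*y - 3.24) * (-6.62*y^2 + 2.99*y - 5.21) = 14.233*y^5 - 23.4419*y^4 - 4.0194*y^3 + 18.4045*y^2 - 27.7142*y + 16.8804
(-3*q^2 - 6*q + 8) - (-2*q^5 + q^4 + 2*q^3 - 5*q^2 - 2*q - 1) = 2*q^5 - q^4 - 2*q^3 + 2*q^2 - 4*q + 9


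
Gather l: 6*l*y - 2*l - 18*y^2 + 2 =l*(6*y - 2) - 18*y^2 + 2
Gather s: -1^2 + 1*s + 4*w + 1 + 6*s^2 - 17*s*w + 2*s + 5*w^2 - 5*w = 6*s^2 + s*(3 - 17*w) + 5*w^2 - w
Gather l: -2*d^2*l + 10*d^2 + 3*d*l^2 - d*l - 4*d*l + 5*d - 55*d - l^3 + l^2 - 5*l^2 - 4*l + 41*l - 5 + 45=10*d^2 - 50*d - l^3 + l^2*(3*d - 4) + l*(-2*d^2 - 5*d + 37) + 40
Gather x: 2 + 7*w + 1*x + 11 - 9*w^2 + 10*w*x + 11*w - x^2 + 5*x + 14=-9*w^2 + 18*w - x^2 + x*(10*w + 6) + 27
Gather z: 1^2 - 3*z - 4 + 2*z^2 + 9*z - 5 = 2*z^2 + 6*z - 8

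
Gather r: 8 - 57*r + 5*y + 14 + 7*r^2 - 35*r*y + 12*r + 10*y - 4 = 7*r^2 + r*(-35*y - 45) + 15*y + 18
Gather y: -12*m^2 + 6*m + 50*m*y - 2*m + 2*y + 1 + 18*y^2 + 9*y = -12*m^2 + 4*m + 18*y^2 + y*(50*m + 11) + 1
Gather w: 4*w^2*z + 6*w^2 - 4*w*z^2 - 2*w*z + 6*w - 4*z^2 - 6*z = w^2*(4*z + 6) + w*(-4*z^2 - 2*z + 6) - 4*z^2 - 6*z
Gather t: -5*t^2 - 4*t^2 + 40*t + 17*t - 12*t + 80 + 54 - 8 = -9*t^2 + 45*t + 126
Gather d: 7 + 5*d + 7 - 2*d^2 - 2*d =-2*d^2 + 3*d + 14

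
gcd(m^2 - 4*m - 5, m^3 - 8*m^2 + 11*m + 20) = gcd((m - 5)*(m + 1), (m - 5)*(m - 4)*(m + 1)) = m^2 - 4*m - 5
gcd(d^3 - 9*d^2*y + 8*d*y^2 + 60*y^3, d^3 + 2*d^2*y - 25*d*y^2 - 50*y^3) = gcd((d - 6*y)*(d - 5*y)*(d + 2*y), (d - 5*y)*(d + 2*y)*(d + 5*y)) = -d^2 + 3*d*y + 10*y^2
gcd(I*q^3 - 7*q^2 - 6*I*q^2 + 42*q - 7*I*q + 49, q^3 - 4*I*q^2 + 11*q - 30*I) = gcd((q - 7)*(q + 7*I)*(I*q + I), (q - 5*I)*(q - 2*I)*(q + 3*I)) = 1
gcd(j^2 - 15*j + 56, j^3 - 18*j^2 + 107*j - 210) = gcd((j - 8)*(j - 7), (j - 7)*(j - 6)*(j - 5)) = j - 7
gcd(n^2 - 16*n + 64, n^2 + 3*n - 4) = 1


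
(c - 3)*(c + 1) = c^2 - 2*c - 3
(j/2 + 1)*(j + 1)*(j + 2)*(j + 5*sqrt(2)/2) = j^4/2 + 5*sqrt(2)*j^3/4 + 5*j^3/2 + 4*j^2 + 25*sqrt(2)*j^2/4 + 2*j + 10*sqrt(2)*j + 5*sqrt(2)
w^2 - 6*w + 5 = (w - 5)*(w - 1)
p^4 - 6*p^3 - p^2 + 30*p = p*(p - 5)*(p - 3)*(p + 2)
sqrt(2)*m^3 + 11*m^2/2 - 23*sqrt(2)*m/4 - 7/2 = (m - sqrt(2))*(m + 7*sqrt(2)/2)*(sqrt(2)*m + 1/2)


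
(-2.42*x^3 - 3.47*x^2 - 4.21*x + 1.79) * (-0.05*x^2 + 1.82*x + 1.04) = 0.121*x^5 - 4.2309*x^4 - 8.6217*x^3 - 11.3605*x^2 - 1.1206*x + 1.8616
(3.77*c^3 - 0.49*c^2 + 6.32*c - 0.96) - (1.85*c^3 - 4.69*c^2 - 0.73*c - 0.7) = 1.92*c^3 + 4.2*c^2 + 7.05*c - 0.26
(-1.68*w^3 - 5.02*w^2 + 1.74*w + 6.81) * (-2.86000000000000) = 4.8048*w^3 + 14.3572*w^2 - 4.9764*w - 19.4766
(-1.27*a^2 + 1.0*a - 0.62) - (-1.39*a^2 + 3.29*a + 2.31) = 0.12*a^2 - 2.29*a - 2.93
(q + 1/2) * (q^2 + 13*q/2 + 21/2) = q^3 + 7*q^2 + 55*q/4 + 21/4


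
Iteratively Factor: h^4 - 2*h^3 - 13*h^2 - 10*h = (h + 1)*(h^3 - 3*h^2 - 10*h) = (h - 5)*(h + 1)*(h^2 + 2*h) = h*(h - 5)*(h + 1)*(h + 2)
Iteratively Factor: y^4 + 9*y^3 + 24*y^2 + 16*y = (y)*(y^3 + 9*y^2 + 24*y + 16) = y*(y + 4)*(y^2 + 5*y + 4) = y*(y + 4)^2*(y + 1)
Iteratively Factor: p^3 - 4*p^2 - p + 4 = (p - 1)*(p^2 - 3*p - 4) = (p - 1)*(p + 1)*(p - 4)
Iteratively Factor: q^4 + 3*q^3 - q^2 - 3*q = (q)*(q^3 + 3*q^2 - q - 3) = q*(q - 1)*(q^2 + 4*q + 3) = q*(q - 1)*(q + 3)*(q + 1)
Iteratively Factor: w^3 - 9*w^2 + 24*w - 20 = (w - 2)*(w^2 - 7*w + 10) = (w - 5)*(w - 2)*(w - 2)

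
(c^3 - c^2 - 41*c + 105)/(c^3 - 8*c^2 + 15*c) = (c + 7)/c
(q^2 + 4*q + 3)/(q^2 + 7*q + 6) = (q + 3)/(q + 6)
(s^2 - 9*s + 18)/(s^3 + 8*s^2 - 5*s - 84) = (s - 6)/(s^2 + 11*s + 28)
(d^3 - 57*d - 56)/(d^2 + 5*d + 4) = (d^2 - d - 56)/(d + 4)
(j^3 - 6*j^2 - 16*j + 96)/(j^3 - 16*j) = (j - 6)/j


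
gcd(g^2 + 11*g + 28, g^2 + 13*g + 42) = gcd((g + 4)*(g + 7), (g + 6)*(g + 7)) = g + 7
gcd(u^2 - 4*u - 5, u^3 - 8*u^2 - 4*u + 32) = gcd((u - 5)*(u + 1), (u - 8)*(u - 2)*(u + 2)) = 1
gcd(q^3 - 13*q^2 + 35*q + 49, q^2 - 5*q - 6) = q + 1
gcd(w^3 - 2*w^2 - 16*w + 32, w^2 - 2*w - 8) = w - 4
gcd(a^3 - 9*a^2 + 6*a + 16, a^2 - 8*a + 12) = a - 2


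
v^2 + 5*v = v*(v + 5)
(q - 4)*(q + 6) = q^2 + 2*q - 24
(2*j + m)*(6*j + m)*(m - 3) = 12*j^2*m - 36*j^2 + 8*j*m^2 - 24*j*m + m^3 - 3*m^2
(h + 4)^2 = h^2 + 8*h + 16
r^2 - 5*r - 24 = (r - 8)*(r + 3)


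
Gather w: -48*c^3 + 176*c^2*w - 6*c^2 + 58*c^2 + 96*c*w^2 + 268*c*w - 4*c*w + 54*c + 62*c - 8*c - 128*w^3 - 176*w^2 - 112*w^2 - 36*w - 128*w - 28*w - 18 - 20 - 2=-48*c^3 + 52*c^2 + 108*c - 128*w^3 + w^2*(96*c - 288) + w*(176*c^2 + 264*c - 192) - 40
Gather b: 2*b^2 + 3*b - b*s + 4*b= 2*b^2 + b*(7 - s)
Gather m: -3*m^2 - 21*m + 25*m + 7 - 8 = -3*m^2 + 4*m - 1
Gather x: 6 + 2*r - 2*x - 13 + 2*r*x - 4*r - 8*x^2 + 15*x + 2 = -2*r - 8*x^2 + x*(2*r + 13) - 5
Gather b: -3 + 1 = -2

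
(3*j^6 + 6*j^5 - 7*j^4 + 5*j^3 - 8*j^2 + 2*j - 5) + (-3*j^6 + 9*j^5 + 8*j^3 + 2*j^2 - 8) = 15*j^5 - 7*j^4 + 13*j^3 - 6*j^2 + 2*j - 13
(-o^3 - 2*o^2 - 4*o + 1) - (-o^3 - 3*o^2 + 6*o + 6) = o^2 - 10*o - 5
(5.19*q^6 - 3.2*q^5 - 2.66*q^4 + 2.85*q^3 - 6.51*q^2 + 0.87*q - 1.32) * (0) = 0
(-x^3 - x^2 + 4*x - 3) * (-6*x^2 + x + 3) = 6*x^5 + 5*x^4 - 28*x^3 + 19*x^2 + 9*x - 9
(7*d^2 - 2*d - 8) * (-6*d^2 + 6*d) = -42*d^4 + 54*d^3 + 36*d^2 - 48*d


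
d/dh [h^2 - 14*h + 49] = 2*h - 14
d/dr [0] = 0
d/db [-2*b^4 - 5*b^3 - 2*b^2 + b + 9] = -8*b^3 - 15*b^2 - 4*b + 1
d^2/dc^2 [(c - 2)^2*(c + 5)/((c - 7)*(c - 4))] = 8*(22*c^3 - 237*c^2 + 759*c - 571)/(c^6 - 33*c^5 + 447*c^4 - 3179*c^3 + 12516*c^2 - 25872*c + 21952)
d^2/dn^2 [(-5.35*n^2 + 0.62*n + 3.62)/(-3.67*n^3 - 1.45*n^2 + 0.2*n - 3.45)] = (144.11723*n^6 - 50.1043079999999*n^5 - 581.323596*n^4 - 1256.98189*n^3 - 96.10251*n^2 + 299.91588*n + 162.42965)/(49.430863*n^9 + 58.589715*n^8 + 15.067185*n^7 + 136.06594*n^6 + 109.33395*n^5 + 6.741075*n^4 + 125.035525*n^3 + 52.189875*n^2 - 7.1415*n + 41.063625)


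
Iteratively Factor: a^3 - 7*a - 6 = (a - 3)*(a^2 + 3*a + 2) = (a - 3)*(a + 2)*(a + 1)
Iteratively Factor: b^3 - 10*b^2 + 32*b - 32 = (b - 2)*(b^2 - 8*b + 16) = (b - 4)*(b - 2)*(b - 4)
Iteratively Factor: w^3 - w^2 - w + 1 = (w + 1)*(w^2 - 2*w + 1) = (w - 1)*(w + 1)*(w - 1)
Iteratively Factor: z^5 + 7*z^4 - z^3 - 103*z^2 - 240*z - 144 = (z + 4)*(z^4 + 3*z^3 - 13*z^2 - 51*z - 36) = (z + 3)*(z + 4)*(z^3 - 13*z - 12) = (z + 1)*(z + 3)*(z + 4)*(z^2 - z - 12) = (z + 1)*(z + 3)^2*(z + 4)*(z - 4)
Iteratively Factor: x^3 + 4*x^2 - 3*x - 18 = (x + 3)*(x^2 + x - 6) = (x + 3)^2*(x - 2)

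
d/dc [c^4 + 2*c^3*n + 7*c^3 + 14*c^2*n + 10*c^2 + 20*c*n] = 4*c^3 + 6*c^2*n + 21*c^2 + 28*c*n + 20*c + 20*n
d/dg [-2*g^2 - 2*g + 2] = -4*g - 2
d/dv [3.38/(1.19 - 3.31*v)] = 11.1878/(3.31*v - 1.19)^2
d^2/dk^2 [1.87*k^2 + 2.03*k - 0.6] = 3.74000000000000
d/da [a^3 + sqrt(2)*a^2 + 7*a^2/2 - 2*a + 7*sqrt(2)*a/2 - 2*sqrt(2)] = 3*a^2 + 2*sqrt(2)*a + 7*a - 2 + 7*sqrt(2)/2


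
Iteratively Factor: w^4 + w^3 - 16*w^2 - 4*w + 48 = (w - 2)*(w^3 + 3*w^2 - 10*w - 24) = (w - 2)*(w + 4)*(w^2 - w - 6) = (w - 3)*(w - 2)*(w + 4)*(w + 2)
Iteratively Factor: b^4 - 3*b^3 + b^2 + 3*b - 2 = (b - 1)*(b^3 - 2*b^2 - b + 2) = (b - 1)*(b + 1)*(b^2 - 3*b + 2) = (b - 2)*(b - 1)*(b + 1)*(b - 1)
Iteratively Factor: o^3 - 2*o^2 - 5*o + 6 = (o + 2)*(o^2 - 4*o + 3) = (o - 3)*(o + 2)*(o - 1)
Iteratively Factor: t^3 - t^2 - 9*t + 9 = (t + 3)*(t^2 - 4*t + 3) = (t - 1)*(t + 3)*(t - 3)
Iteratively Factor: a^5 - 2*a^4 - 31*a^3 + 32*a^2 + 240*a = (a - 4)*(a^4 + 2*a^3 - 23*a^2 - 60*a) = a*(a - 4)*(a^3 + 2*a^2 - 23*a - 60) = a*(a - 4)*(a + 3)*(a^2 - a - 20) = a*(a - 5)*(a - 4)*(a + 3)*(a + 4)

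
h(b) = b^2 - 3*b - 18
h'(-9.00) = -21.00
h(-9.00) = 90.00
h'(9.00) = 15.00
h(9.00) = 36.00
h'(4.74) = 6.48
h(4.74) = -9.75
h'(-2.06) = -7.12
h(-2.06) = -7.58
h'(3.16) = 3.32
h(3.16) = -17.49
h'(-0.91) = -4.82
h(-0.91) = -14.44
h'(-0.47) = -3.94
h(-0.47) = -16.37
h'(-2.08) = -7.16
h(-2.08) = -7.43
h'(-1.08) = -5.16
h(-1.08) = -13.59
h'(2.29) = 1.58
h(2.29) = -19.63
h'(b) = 2*b - 3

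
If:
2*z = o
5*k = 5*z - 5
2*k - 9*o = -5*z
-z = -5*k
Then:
No Solution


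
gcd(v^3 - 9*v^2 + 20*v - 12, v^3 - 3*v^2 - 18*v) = v - 6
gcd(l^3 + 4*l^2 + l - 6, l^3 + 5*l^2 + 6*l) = l^2 + 5*l + 6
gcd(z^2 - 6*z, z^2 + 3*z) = z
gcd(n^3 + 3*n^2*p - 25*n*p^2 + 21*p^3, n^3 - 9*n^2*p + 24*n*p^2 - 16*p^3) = -n + p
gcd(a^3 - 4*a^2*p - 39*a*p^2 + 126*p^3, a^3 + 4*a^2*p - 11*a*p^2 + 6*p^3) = a + 6*p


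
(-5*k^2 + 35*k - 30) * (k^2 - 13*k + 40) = -5*k^4 + 100*k^3 - 685*k^2 + 1790*k - 1200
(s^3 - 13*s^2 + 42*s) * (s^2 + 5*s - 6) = s^5 - 8*s^4 - 29*s^3 + 288*s^2 - 252*s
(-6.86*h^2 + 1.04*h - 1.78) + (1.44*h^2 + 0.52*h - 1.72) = -5.42*h^2 + 1.56*h - 3.5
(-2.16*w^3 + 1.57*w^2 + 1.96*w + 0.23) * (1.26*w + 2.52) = -2.7216*w^4 - 3.465*w^3 + 6.426*w^2 + 5.229*w + 0.5796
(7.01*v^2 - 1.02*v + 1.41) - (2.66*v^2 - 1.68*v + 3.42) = 4.35*v^2 + 0.66*v - 2.01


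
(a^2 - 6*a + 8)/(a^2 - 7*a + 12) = (a - 2)/(a - 3)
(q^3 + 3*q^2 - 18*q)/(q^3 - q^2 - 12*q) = (-q^2 - 3*q + 18)/(-q^2 + q + 12)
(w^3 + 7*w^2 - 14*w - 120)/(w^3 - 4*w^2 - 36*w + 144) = (w + 5)/(w - 6)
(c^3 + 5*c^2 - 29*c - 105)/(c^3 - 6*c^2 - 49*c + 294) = (c^2 - 2*c - 15)/(c^2 - 13*c + 42)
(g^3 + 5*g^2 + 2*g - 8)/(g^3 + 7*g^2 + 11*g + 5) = (g^3 + 5*g^2 + 2*g - 8)/(g^3 + 7*g^2 + 11*g + 5)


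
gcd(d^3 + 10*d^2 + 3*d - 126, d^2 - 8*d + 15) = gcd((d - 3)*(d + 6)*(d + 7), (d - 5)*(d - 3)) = d - 3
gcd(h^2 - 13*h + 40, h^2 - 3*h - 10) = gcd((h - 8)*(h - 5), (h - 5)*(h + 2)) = h - 5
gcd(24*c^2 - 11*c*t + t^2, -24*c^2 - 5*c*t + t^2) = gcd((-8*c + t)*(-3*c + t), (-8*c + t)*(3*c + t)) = -8*c + t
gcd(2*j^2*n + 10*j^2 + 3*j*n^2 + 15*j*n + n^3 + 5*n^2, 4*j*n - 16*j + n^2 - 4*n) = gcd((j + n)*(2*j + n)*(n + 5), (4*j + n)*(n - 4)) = 1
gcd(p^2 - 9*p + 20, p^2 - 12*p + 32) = p - 4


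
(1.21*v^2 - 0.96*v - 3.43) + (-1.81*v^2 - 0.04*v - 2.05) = -0.6*v^2 - 1.0*v - 5.48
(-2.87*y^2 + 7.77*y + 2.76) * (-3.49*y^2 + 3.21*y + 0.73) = 10.0163*y^4 - 36.33*y^3 + 13.2142*y^2 + 14.5317*y + 2.0148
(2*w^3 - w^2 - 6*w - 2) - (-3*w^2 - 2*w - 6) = 2*w^3 + 2*w^2 - 4*w + 4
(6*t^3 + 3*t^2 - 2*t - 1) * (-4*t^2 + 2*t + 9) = -24*t^5 + 68*t^3 + 27*t^2 - 20*t - 9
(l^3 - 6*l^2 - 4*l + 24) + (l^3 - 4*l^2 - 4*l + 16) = 2*l^3 - 10*l^2 - 8*l + 40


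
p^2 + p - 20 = (p - 4)*(p + 5)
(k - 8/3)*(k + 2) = k^2 - 2*k/3 - 16/3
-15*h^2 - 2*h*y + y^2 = (-5*h + y)*(3*h + y)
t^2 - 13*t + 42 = (t - 7)*(t - 6)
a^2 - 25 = (a - 5)*(a + 5)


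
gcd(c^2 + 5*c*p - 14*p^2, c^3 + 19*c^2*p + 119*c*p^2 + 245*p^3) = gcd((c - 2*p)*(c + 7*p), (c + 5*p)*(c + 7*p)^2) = c + 7*p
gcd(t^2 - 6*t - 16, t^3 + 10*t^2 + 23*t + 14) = t + 2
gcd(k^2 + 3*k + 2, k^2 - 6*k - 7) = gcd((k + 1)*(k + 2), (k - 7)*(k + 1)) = k + 1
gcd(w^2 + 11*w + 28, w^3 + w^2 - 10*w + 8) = w + 4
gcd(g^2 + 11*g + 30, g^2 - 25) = g + 5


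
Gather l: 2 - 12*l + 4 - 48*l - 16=-60*l - 10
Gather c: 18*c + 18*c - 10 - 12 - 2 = 36*c - 24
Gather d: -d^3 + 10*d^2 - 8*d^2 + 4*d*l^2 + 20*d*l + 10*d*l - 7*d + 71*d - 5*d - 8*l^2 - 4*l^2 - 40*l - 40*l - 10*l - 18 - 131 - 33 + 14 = -d^3 + 2*d^2 + d*(4*l^2 + 30*l + 59) - 12*l^2 - 90*l - 168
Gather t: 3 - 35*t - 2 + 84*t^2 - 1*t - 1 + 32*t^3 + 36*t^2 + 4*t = 32*t^3 + 120*t^2 - 32*t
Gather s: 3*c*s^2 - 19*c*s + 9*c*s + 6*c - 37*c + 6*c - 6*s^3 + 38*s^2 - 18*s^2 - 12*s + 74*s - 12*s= -25*c - 6*s^3 + s^2*(3*c + 20) + s*(50 - 10*c)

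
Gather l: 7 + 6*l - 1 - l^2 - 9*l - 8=-l^2 - 3*l - 2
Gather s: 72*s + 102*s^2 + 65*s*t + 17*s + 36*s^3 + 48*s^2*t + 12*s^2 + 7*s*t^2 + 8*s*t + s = 36*s^3 + s^2*(48*t + 114) + s*(7*t^2 + 73*t + 90)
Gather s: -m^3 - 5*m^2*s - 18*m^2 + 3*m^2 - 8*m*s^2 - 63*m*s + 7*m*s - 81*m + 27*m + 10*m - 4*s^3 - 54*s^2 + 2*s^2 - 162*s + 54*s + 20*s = -m^3 - 15*m^2 - 44*m - 4*s^3 + s^2*(-8*m - 52) + s*(-5*m^2 - 56*m - 88)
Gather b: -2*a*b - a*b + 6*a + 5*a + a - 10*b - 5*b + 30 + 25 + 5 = 12*a + b*(-3*a - 15) + 60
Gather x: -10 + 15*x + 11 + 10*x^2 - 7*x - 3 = 10*x^2 + 8*x - 2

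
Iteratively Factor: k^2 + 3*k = (k + 3)*(k)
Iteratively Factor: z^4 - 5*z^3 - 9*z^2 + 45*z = (z - 5)*(z^3 - 9*z) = (z - 5)*(z + 3)*(z^2 - 3*z) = (z - 5)*(z - 3)*(z + 3)*(z)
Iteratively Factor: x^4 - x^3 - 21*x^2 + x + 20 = (x - 1)*(x^3 - 21*x - 20) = (x - 5)*(x - 1)*(x^2 + 5*x + 4) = (x - 5)*(x - 1)*(x + 1)*(x + 4)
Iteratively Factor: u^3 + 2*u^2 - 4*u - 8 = (u - 2)*(u^2 + 4*u + 4) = (u - 2)*(u + 2)*(u + 2)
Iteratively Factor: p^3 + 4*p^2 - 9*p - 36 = (p - 3)*(p^2 + 7*p + 12) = (p - 3)*(p + 3)*(p + 4)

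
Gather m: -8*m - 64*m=-72*m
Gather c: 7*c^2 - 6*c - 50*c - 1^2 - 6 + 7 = 7*c^2 - 56*c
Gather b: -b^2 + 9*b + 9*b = -b^2 + 18*b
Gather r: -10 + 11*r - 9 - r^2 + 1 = -r^2 + 11*r - 18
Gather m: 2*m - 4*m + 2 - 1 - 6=-2*m - 5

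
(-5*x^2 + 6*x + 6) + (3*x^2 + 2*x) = -2*x^2 + 8*x + 6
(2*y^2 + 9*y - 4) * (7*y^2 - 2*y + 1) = 14*y^4 + 59*y^3 - 44*y^2 + 17*y - 4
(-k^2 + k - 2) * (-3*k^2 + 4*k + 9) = 3*k^4 - 7*k^3 + k^2 + k - 18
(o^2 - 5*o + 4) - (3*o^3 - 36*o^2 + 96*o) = -3*o^3 + 37*o^2 - 101*o + 4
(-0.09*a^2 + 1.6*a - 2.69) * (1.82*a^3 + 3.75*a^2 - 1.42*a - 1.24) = -0.1638*a^5 + 2.5745*a^4 + 1.232*a^3 - 12.2479*a^2 + 1.8358*a + 3.3356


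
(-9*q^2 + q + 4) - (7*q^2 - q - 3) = -16*q^2 + 2*q + 7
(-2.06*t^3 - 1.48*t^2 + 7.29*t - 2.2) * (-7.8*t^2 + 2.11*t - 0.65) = 16.068*t^5 + 7.1974*t^4 - 58.6458*t^3 + 33.5039*t^2 - 9.3805*t + 1.43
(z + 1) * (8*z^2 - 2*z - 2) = 8*z^3 + 6*z^2 - 4*z - 2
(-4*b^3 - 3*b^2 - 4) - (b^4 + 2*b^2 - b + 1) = -b^4 - 4*b^3 - 5*b^2 + b - 5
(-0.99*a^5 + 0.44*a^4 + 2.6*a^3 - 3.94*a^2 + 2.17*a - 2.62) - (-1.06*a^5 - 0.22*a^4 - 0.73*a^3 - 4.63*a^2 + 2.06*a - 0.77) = 0.0700000000000001*a^5 + 0.66*a^4 + 3.33*a^3 + 0.69*a^2 + 0.11*a - 1.85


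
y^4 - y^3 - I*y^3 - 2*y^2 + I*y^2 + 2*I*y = y*(y - 2)*(y + 1)*(y - I)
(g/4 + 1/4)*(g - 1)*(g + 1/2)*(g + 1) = g^4/4 + 3*g^3/8 - g^2/8 - 3*g/8 - 1/8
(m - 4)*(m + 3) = m^2 - m - 12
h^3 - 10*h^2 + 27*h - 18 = (h - 6)*(h - 3)*(h - 1)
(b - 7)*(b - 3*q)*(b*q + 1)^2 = b^4*q^2 - 3*b^3*q^3 - 7*b^3*q^2 + 2*b^3*q + 21*b^2*q^3 - 6*b^2*q^2 - 14*b^2*q + b^2 + 42*b*q^2 - 3*b*q - 7*b + 21*q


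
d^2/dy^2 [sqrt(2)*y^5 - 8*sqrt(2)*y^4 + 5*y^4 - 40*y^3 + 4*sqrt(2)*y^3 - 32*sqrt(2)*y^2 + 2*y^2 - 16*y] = 20*sqrt(2)*y^3 - 96*sqrt(2)*y^2 + 60*y^2 - 240*y + 24*sqrt(2)*y - 64*sqrt(2) + 4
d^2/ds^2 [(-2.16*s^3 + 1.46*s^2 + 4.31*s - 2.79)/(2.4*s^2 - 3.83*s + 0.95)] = (-2.8421709430404e-14*s^5 + 5.6843418860808e-14*s^4 + 22.971792*s^3 - 69.24024*s^2 + 83.21688*s - 35.130892)/(13.824*s^6 - 66.1824*s^5 + 122.03208*s^4 - 108.576287*s^3 + 48.304365*s^2 - 10.369725*s + 0.857375)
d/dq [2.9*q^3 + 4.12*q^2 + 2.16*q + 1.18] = 8.7*q^2 + 8.24*q + 2.16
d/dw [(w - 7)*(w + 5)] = 2*w - 2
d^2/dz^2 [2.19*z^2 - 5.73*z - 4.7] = 4.38000000000000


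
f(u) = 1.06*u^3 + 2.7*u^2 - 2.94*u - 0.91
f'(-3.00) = 9.48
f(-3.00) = 3.59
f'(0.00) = -2.94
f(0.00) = -0.91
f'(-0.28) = -4.20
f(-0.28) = 0.10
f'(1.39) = 10.71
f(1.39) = 3.07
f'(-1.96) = -1.31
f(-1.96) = 7.24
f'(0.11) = -2.31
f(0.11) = -1.20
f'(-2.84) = 7.37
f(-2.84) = 4.94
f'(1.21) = 8.25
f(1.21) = 1.36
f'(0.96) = 5.17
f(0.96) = -0.31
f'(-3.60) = 18.83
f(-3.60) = -4.79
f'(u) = 3.18*u^2 + 5.4*u - 2.94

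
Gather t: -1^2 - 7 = -8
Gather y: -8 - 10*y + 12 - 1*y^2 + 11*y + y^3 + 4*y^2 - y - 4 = y^3 + 3*y^2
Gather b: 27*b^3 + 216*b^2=27*b^3 + 216*b^2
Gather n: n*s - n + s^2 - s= n*(s - 1) + s^2 - s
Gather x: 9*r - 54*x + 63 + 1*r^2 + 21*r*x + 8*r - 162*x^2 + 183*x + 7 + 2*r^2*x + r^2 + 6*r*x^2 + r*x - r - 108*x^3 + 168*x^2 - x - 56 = 2*r^2 + 16*r - 108*x^3 + x^2*(6*r + 6) + x*(2*r^2 + 22*r + 128) + 14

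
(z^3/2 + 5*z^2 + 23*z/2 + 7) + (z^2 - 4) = z^3/2 + 6*z^2 + 23*z/2 + 3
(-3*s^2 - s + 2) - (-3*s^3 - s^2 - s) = 3*s^3 - 2*s^2 + 2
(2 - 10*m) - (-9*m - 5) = 7 - m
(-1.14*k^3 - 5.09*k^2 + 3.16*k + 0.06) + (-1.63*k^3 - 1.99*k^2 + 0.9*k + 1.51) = -2.77*k^3 - 7.08*k^2 + 4.06*k + 1.57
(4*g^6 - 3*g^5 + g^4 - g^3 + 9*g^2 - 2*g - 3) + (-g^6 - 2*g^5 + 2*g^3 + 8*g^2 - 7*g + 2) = 3*g^6 - 5*g^5 + g^4 + g^3 + 17*g^2 - 9*g - 1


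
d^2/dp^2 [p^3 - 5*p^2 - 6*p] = 6*p - 10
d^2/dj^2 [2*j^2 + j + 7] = 4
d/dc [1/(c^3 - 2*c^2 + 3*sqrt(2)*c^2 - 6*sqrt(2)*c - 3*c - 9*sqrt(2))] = (-3*c^2 - 6*sqrt(2)*c + 4*c + 3 + 6*sqrt(2))/(-c^3 - 3*sqrt(2)*c^2 + 2*c^2 + 3*c + 6*sqrt(2)*c + 9*sqrt(2))^2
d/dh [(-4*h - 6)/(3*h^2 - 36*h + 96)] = 4*(h^2 + 3*h - 50)/(3*(h^4 - 24*h^3 + 208*h^2 - 768*h + 1024))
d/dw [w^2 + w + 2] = 2*w + 1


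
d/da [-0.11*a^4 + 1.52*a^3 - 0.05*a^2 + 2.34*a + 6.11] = -0.44*a^3 + 4.56*a^2 - 0.1*a + 2.34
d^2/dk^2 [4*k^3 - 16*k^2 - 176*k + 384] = 24*k - 32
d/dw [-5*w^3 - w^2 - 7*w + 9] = -15*w^2 - 2*w - 7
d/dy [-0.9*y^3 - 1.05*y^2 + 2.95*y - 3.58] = -2.7*y^2 - 2.1*y + 2.95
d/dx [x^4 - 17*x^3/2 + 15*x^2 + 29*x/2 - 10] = 4*x^3 - 51*x^2/2 + 30*x + 29/2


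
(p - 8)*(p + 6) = p^2 - 2*p - 48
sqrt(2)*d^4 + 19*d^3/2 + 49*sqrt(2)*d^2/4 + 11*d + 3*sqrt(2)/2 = (d + sqrt(2)/2)*(d + sqrt(2))*(d + 3*sqrt(2))*(sqrt(2)*d + 1/2)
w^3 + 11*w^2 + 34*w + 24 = (w + 1)*(w + 4)*(w + 6)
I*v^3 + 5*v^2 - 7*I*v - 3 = (v - 3*I)*(v - I)*(I*v + 1)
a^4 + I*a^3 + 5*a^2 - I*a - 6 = (a - 2*I)*(a + 3*I)*(-I*a + I)*(I*a + I)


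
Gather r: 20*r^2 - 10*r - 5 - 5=20*r^2 - 10*r - 10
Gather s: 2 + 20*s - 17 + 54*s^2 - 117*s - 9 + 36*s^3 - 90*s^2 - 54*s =36*s^3 - 36*s^2 - 151*s - 24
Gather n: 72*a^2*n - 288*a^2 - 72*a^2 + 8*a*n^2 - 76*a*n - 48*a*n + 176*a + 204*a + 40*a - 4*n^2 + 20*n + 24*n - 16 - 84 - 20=-360*a^2 + 420*a + n^2*(8*a - 4) + n*(72*a^2 - 124*a + 44) - 120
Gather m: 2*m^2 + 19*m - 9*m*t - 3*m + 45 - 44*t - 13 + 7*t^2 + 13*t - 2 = 2*m^2 + m*(16 - 9*t) + 7*t^2 - 31*t + 30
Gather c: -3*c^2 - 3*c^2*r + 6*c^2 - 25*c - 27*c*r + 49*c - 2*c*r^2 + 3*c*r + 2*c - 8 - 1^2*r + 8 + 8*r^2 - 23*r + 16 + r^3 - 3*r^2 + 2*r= c^2*(3 - 3*r) + c*(-2*r^2 - 24*r + 26) + r^3 + 5*r^2 - 22*r + 16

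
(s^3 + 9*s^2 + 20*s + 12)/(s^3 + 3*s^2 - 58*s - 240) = (s^2 + 3*s + 2)/(s^2 - 3*s - 40)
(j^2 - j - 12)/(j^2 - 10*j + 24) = (j + 3)/(j - 6)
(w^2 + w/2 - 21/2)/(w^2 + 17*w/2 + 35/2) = (w - 3)/(w + 5)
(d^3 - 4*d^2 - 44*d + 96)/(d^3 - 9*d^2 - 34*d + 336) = (d - 2)/(d - 7)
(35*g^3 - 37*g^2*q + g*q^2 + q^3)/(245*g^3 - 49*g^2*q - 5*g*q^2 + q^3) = (-g + q)/(-7*g + q)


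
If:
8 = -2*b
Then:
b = -4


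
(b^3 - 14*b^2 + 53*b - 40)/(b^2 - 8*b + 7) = (b^2 - 13*b + 40)/(b - 7)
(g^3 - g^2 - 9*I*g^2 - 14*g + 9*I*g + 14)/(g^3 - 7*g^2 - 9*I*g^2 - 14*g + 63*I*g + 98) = (g - 1)/(g - 7)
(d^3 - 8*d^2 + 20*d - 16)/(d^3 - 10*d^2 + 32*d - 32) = (d - 2)/(d - 4)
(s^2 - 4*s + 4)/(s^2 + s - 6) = (s - 2)/(s + 3)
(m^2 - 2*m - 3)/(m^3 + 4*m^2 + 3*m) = (m - 3)/(m*(m + 3))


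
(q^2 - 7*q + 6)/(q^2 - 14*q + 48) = (q - 1)/(q - 8)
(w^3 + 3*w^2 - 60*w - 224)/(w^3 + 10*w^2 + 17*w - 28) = (w - 8)/(w - 1)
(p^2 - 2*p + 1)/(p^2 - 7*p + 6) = (p - 1)/(p - 6)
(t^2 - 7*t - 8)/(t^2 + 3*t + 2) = (t - 8)/(t + 2)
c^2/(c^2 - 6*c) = c/(c - 6)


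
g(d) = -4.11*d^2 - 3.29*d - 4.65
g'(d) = -8.22*d - 3.29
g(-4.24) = -64.59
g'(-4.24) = 31.56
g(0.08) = -4.94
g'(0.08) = -3.95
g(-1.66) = -10.51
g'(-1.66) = 10.36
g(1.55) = -19.62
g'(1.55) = -16.03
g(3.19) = -56.97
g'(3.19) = -29.51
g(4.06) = -85.75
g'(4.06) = -36.66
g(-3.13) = -34.62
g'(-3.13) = 22.44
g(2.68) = -42.99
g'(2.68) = -25.32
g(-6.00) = -132.87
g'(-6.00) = 46.03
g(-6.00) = -132.87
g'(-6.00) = 46.03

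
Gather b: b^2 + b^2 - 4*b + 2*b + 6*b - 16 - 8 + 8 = 2*b^2 + 4*b - 16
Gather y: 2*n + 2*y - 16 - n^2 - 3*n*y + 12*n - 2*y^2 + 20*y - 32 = -n^2 + 14*n - 2*y^2 + y*(22 - 3*n) - 48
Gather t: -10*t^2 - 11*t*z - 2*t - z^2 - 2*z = -10*t^2 + t*(-11*z - 2) - z^2 - 2*z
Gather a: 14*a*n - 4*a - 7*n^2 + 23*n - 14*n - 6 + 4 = a*(14*n - 4) - 7*n^2 + 9*n - 2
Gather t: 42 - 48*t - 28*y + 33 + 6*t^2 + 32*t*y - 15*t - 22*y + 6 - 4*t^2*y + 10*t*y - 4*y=t^2*(6 - 4*y) + t*(42*y - 63) - 54*y + 81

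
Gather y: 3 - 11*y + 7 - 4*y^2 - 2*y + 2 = -4*y^2 - 13*y + 12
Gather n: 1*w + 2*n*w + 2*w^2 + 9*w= 2*n*w + 2*w^2 + 10*w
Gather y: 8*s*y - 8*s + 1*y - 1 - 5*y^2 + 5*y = -8*s - 5*y^2 + y*(8*s + 6) - 1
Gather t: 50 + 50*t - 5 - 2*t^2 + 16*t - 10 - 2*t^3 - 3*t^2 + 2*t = -2*t^3 - 5*t^2 + 68*t + 35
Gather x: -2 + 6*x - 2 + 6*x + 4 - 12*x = 0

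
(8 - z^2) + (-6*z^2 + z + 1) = -7*z^2 + z + 9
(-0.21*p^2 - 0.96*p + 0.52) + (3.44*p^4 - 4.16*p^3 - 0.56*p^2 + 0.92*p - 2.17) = 3.44*p^4 - 4.16*p^3 - 0.77*p^2 - 0.0399999999999999*p - 1.65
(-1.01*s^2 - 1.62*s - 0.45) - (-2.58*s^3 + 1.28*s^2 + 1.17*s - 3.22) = 2.58*s^3 - 2.29*s^2 - 2.79*s + 2.77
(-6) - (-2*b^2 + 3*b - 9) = 2*b^2 - 3*b + 3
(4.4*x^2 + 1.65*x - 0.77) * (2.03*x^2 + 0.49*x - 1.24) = 8.932*x^4 + 5.5055*x^3 - 6.2106*x^2 - 2.4233*x + 0.9548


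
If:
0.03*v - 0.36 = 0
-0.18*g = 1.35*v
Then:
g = -90.00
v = 12.00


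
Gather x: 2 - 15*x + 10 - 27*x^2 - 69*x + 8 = -27*x^2 - 84*x + 20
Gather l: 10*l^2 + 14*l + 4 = 10*l^2 + 14*l + 4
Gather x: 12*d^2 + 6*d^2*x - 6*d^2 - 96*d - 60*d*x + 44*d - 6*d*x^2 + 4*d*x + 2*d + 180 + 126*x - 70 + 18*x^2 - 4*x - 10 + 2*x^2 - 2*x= 6*d^2 - 50*d + x^2*(20 - 6*d) + x*(6*d^2 - 56*d + 120) + 100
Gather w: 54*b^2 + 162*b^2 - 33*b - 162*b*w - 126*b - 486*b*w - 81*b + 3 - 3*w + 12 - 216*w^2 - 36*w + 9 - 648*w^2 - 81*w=216*b^2 - 240*b - 864*w^2 + w*(-648*b - 120) + 24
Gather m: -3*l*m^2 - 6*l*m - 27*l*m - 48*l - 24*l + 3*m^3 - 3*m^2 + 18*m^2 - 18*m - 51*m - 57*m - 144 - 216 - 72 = -72*l + 3*m^3 + m^2*(15 - 3*l) + m*(-33*l - 126) - 432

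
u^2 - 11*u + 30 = (u - 6)*(u - 5)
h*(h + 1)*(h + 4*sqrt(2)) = h^3 + h^2 + 4*sqrt(2)*h^2 + 4*sqrt(2)*h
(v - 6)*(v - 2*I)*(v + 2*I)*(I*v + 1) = I*v^4 + v^3 - 6*I*v^3 - 6*v^2 + 4*I*v^2 + 4*v - 24*I*v - 24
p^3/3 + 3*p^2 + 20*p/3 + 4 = (p/3 + 1/3)*(p + 2)*(p + 6)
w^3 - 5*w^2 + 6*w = w*(w - 3)*(w - 2)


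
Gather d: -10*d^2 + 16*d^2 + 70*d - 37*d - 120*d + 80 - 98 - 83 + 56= 6*d^2 - 87*d - 45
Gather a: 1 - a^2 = 1 - a^2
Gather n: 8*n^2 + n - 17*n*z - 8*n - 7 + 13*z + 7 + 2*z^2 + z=8*n^2 + n*(-17*z - 7) + 2*z^2 + 14*z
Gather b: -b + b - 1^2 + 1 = 0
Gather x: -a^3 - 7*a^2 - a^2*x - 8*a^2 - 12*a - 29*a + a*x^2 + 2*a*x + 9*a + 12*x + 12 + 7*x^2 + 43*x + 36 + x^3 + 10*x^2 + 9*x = -a^3 - 15*a^2 - 32*a + x^3 + x^2*(a + 17) + x*(-a^2 + 2*a + 64) + 48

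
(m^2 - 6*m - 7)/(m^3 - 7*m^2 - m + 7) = 1/(m - 1)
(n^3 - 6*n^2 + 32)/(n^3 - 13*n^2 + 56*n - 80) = (n + 2)/(n - 5)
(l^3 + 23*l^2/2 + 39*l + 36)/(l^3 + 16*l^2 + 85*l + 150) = (l^2 + 11*l/2 + 6)/(l^2 + 10*l + 25)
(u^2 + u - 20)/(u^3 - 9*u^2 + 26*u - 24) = (u + 5)/(u^2 - 5*u + 6)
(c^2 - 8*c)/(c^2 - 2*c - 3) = c*(8 - c)/(-c^2 + 2*c + 3)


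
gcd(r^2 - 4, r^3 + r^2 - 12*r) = 1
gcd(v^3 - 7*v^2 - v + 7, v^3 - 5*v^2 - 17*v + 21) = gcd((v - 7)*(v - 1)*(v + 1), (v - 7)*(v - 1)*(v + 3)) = v^2 - 8*v + 7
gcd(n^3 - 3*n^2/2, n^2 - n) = n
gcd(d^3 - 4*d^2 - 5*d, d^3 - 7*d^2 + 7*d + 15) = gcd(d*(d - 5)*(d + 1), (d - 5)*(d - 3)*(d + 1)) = d^2 - 4*d - 5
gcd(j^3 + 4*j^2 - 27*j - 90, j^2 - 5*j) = j - 5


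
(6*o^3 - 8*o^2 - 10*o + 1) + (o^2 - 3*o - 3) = 6*o^3 - 7*o^2 - 13*o - 2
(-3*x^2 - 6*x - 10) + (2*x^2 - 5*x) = -x^2 - 11*x - 10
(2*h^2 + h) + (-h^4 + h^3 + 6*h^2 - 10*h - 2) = -h^4 + h^3 + 8*h^2 - 9*h - 2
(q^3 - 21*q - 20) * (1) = q^3 - 21*q - 20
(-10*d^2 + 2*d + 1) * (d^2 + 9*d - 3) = -10*d^4 - 88*d^3 + 49*d^2 + 3*d - 3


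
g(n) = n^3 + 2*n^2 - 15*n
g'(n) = 3*n^2 + 4*n - 15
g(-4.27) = 22.66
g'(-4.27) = 22.62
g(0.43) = -6.00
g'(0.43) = -12.73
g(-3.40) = 34.82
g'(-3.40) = 6.08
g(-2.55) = 34.67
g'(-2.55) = -5.69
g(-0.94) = 15.04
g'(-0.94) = -16.11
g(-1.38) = 21.88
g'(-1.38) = -14.81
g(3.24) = 6.41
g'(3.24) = 29.45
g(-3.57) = 33.54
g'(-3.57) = 8.95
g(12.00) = 1836.00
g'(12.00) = 465.00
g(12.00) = 1836.00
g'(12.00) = 465.00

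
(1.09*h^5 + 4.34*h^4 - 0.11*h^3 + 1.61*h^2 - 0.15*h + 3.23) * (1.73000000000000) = 1.8857*h^5 + 7.5082*h^4 - 0.1903*h^3 + 2.7853*h^2 - 0.2595*h + 5.5879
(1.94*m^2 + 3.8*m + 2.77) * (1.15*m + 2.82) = 2.231*m^3 + 9.8408*m^2 + 13.9015*m + 7.8114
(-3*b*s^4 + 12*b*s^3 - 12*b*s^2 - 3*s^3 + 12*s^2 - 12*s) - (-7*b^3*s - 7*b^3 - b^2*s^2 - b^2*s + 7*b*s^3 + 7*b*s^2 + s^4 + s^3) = 7*b^3*s + 7*b^3 + b^2*s^2 + b^2*s - 3*b*s^4 + 5*b*s^3 - 19*b*s^2 - s^4 - 4*s^3 + 12*s^2 - 12*s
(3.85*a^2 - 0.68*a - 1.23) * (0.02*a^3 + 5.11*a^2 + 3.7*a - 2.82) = 0.077*a^5 + 19.6599*a^4 + 10.7456*a^3 - 19.6583*a^2 - 2.6334*a + 3.4686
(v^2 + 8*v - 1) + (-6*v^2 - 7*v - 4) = -5*v^2 + v - 5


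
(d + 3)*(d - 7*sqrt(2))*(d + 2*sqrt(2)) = d^3 - 5*sqrt(2)*d^2 + 3*d^2 - 28*d - 15*sqrt(2)*d - 84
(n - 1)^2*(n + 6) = n^3 + 4*n^2 - 11*n + 6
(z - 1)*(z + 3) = z^2 + 2*z - 3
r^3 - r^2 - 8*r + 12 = (r - 2)^2*(r + 3)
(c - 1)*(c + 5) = c^2 + 4*c - 5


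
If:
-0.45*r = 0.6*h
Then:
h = -0.75*r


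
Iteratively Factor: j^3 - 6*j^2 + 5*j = (j - 1)*(j^2 - 5*j) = (j - 5)*(j - 1)*(j)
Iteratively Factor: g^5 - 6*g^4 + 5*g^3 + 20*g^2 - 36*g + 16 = (g - 4)*(g^4 - 2*g^3 - 3*g^2 + 8*g - 4) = (g - 4)*(g - 1)*(g^3 - g^2 - 4*g + 4) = (g - 4)*(g - 2)*(g - 1)*(g^2 + g - 2) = (g - 4)*(g - 2)*(g - 1)*(g + 2)*(g - 1)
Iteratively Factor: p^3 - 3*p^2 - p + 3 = (p - 1)*(p^2 - 2*p - 3) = (p - 3)*(p - 1)*(p + 1)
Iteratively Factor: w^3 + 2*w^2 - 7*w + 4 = (w - 1)*(w^2 + 3*w - 4) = (w - 1)^2*(w + 4)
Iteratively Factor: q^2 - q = (q - 1)*(q)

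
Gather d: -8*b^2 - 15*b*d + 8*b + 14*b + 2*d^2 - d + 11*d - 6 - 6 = -8*b^2 + 22*b + 2*d^2 + d*(10 - 15*b) - 12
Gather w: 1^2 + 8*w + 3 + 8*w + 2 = 16*w + 6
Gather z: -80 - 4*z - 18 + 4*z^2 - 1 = 4*z^2 - 4*z - 99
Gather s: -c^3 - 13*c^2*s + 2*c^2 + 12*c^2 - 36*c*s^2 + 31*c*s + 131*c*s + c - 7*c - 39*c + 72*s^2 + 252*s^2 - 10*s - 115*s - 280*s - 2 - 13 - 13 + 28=-c^3 + 14*c^2 - 45*c + s^2*(324 - 36*c) + s*(-13*c^2 + 162*c - 405)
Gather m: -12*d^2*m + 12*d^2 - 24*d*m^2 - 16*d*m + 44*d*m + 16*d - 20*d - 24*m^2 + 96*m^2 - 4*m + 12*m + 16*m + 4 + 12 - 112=12*d^2 - 4*d + m^2*(72 - 24*d) + m*(-12*d^2 + 28*d + 24) - 96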